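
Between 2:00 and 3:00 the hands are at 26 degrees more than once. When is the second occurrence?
At t minutes past 2:00, the hour hand is at 30 x 2 + 0.5t degrees and the minute hand is at 6t degrees.
The smaller angle between them is 26 degrees when |30H - 5.5t| = 26 or |30H - 5.5t| = 334.
With H = 2, solve 30 x 2 - 5.5t = +/- target for each target:
  t = (30 x 2 - 26) / 5.5 = 6.18
  t = (30 x 2 + 26) / 5.5 = 15.64
  t = (30 x 2 - 334) / 5.5 = -49.82 (outside (0, 60))
  t = (30 x 2 + 334) / 5.5 = 71.64 (outside (0, 60))
Valid solutions in (0, 60): {6.18, 15.64} minutes.
The second occurrence is t = 15.64 minutes.
The hands form a 26-degree angle at 15.64 minutes past 2:00.

Final answer: 15.64 minutes past 2:00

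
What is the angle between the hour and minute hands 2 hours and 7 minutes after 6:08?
First find the time 2 hours and 7 minutes after 6:08.
Total minutes: 6 x 60 + 8 + 2 x 60 + 7 = 495.
495 mod 720 = 495 minutes = 8:15.
Now compute the angle at 8:15:
Hour hand: 8 x 30 + 15 x 0.5 = 247.5 degrees
Minute hand: 15 x 6 = 90 degrees
Difference: |247.5 - 90| = 157.5 degrees
The angle is 157.5 degrees

Final answer: 157.5 degrees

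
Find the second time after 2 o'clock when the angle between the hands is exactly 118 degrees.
At t minutes past 2:00, the hour hand is at 30 x 2 + 0.5t degrees and the minute hand is at 6t degrees.
The smaller angle between them is 118 degrees when |30H - 5.5t| = 118 or |30H - 5.5t| = 242.
With H = 2, solve 30 x 2 - 5.5t = +/- target for each target:
  t = (30 x 2 - 118) / 5.5 = -10.55 (outside (0, 60))
  t = (30 x 2 + 118) / 5.5 = 32.36
  t = (30 x 2 - 242) / 5.5 = -33.09 (outside (0, 60))
  t = (30 x 2 + 242) / 5.5 = 54.91
Valid solutions in (0, 60): {32.36, 54.91} minutes.
The second occurrence is t = 54.91 minutes.
The hands form a 118-degree angle at 54.91 minutes past 2:00.

Final answer: 54.91 minutes past 2:00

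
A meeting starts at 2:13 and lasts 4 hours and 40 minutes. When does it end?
Starting time: 2:13
Adding 40 minutes to 13 minutes: 13 + 40 = 53 minutes
Adding 4 hours: 2 + 4 = 6
Final time: 6:53

Final answer: 6:53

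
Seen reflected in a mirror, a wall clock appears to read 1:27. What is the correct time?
Reflection across the vertical (12-6) axis maps a hand at angle A degrees to (360 - A) degrees, which sends a reading of T minutes past 12:00 to (720 - T) minutes past 12:00.
Mirror reads 1:27 = 87 minutes past 12:00.
Actual time: (720 - 87) mod 720 = 633 minutes = 10:33.

Final answer: 10:33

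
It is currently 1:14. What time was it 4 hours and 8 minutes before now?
Starting time: 1:14 = 74 total minutes past 12:00
Subtracting: 4 hours and 8 minutes = 248 minutes
74 - 248 = -174 (negative, add 12 hours = 720) = 546 minutes
= 9 hours and 6 minutes past 12:00 = 9:06

Final answer: 9:06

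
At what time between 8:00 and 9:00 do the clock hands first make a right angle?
At t minutes past 8:00, the hour hand is at 30 x 8 + 0.5t degrees and the minute hand is at 6t degrees.
The smaller angle between them is 90 degrees when |30H - 5.5t| = 90 or |30H - 5.5t| = 270.
With H = 8, solve 30 x 8 - 5.5t = +/- target for each target:
  t = (30 x 8 - 90) / 5.5 = 27.27
  t = (30 x 8 + 90) / 5.5 = 60 (outside (0, 60))
  t = (30 x 8 - 270) / 5.5 = -5.45 (outside (0, 60))
  t = (30 x 8 + 270) / 5.5 = 92.73 (outside (0, 60))
Valid solutions in (0, 60): {27.27} minutes.
First occurrence: t = 27.27 minutes.
The hands are at right angles at 27.27 minutes past 8:00.

Final answer: 27.27 minutes past 8:00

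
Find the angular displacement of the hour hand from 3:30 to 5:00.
The hour hand moves 0.5 degrees per minute.
Time elapsed: 5:00 - 3:30 = 90 minutes
Angular displacement: 90 x 0.5 = 45 degrees

Final answer: 45 degrees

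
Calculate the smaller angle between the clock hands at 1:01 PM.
Hour hand position: 1 x 30 + 1 x 0.5 = 30.5 degrees
Minute hand position: 1 x 6 = 6 degrees
Difference: |30.5 - 6| = 24.5 degrees
The angle between the hands is 24.5 degrees

Final answer: 24.5 degrees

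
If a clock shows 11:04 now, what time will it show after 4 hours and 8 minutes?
Starting time: 11:04
Adding 8 minutes to 4 minutes: 4 + 8 = 12 minutes
Adding 4 hours: 11 + 4 = 15 - 12 = 3
Final time: 3:12

Final answer: 3:12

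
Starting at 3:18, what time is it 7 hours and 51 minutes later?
Starting time: 3:18
Adding 51 minutes to 18 minutes: 18 + 51 = 69 minutes = 1 hour and 9 minutes
Adding 7 hours: 3 + 7 + 1 (carry) = 11
Final time: 11:09

Final answer: 11:09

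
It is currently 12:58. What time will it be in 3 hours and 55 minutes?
Starting time: 12:58
Adding 55 minutes to 58 minutes: 58 + 55 = 113 minutes = 1 hour and 53 minutes
Adding 3 hours: 12 + 3 + 1 (carry) = 16 - 12 = 4
Final time: 4:53

Final answer: 4:53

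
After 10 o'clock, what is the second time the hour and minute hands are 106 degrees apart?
At t minutes past 10:00, the hour hand is at 30 x 10 + 0.5t degrees and the minute hand is at 6t degrees.
The smaller angle between them is 106 degrees when |30H - 5.5t| = 106 or |30H - 5.5t| = 254.
With H = 10, solve 30 x 10 - 5.5t = +/- target for each target:
  t = (30 x 10 - 106) / 5.5 = 35.27
  t = (30 x 10 + 106) / 5.5 = 73.82 (outside (0, 60))
  t = (30 x 10 - 254) / 5.5 = 8.36
  t = (30 x 10 + 254) / 5.5 = 100.73 (outside (0, 60))
Valid solutions in (0, 60): {8.36, 35.27} minutes.
The second occurrence is t = 35.27 minutes.
The hands form a 106-degree angle at 35.27 minutes past 10:00.

Final answer: 35.27 minutes past 10:00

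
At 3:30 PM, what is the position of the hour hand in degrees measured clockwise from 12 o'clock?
The hour hand moves 30 degrees per hour and 0.5 degrees per minute.
At 3:30: (3) x 30 + 30 x 0.5 = 90 + 15 = 105 degrees

Final answer: 105 degrees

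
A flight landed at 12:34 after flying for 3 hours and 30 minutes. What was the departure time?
Starting time: 12:34 = 34 total minutes past 12:00
Subtracting: 3 hours and 30 minutes = 210 minutes
34 - 210 = -176 (negative, add 12 hours = 720) = 544 minutes
= 9 hours and 4 minutes past 12:00 = 9:04

Final answer: 9:04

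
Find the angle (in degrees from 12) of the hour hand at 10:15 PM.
The hour hand moves 30 degrees per hour and 0.5 degrees per minute.
At 10:15: (10) x 30 + 15 x 0.5 = 300 + 7.5 = 307.5 degrees

Final answer: 307.5 degrees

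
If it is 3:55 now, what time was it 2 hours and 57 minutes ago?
Starting time: 3:55 = 235 total minutes past 12:00
Subtracting: 2 hours and 57 minutes = 177 minutes
235 - 177 = 58 minutes
= 58 minutes past 12:00 = 12:58

Final answer: 12:58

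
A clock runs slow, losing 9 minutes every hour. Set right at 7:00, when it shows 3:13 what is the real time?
For every 60 true minutes, the faulty clock advances 51 minutes, so 1 faulty-clock minute corresponds to 60/51 true minutes.
From 7:00 to 3:13 on the faulty dial is 493 minutes.
True elapsed: 493 x 60/51 = 580 minutes = 9 hours and 40 minutes.
True time: 7:00 + 9 hours and 40 minutes = 4:40.

Final answer: 4:40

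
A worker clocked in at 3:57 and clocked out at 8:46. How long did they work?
From 3:57 to 8:46:
(8 x 60 + 46) - (3 x 60 + 57) = 526 - 237 = 289 minutes
= 4 hours and 49 minutes

Final answer: 4 hours and 49 minutes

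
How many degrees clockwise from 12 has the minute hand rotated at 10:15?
The minute hand moves 6 degrees per minute.
At 10:15: 15 x 6 = 90 degrees

Final answer: 90 degrees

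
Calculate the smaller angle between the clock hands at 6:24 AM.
Hour hand position: 6 x 30 + 24 x 0.5 = 192 degrees
Minute hand position: 24 x 6 = 144 degrees
Difference: |192 - 144| = 48 degrees
The angle between the hands is 48 degrees

Final answer: 48 degrees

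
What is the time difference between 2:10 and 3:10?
From 2:10 to 3:10:
(3 x 60 + 10) - (2 x 60 + 10) = 190 - 130 = 60 minutes
= 1 hour

Final answer: 1 hour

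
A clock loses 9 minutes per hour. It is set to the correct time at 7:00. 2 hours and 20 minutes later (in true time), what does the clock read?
For every 60 true minutes, the faulty clock advances 60 - 9 = 51 minutes.
True elapsed: 2 hours and 20 minutes = 140 minutes.
Faulty clock advances: 140 x 51/60 = 119 minutes (drift: 21 minutes behind).
Shown time: 7:00 + 119 minutes = 8:59.

Final answer: 8:59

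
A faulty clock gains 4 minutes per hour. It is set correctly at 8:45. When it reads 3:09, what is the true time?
For every 60 true minutes, the faulty clock advances 64 minutes, so 1 faulty-clock minute corresponds to 60/64 true minutes.
From 8:45 to 3:09 on the faulty dial is 384 minutes.
True elapsed: 384 x 60/64 = 360 minutes = 6 hours.
True time: 8:45 + 6 hours = 2:45.

Final answer: 2:45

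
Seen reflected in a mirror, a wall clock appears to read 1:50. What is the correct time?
Reflection across the vertical (12-6) axis maps a hand at angle A degrees to (360 - A) degrees, which sends a reading of T minutes past 12:00 to (720 - T) minutes past 12:00.
Mirror reads 1:50 = 110 minutes past 12:00.
Actual time: (720 - 110) mod 720 = 610 minutes = 10:10.

Final answer: 10:10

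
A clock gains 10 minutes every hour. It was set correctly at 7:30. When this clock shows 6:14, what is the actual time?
For every 60 true minutes, the faulty clock advances 70 minutes, so 1 faulty-clock minute corresponds to 60/70 true minutes.
From 7:30 to 6:14 on the faulty dial is 644 minutes.
True elapsed: 644 x 60/70 = 552 minutes = 9 hours and 12 minutes.
True time: 7:30 + 9 hours and 12 minutes = 4:42.

Final answer: 4:42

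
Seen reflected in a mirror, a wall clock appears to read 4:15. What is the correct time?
Reflection across the vertical (12-6) axis maps a hand at angle A degrees to (360 - A) degrees, which sends a reading of T minutes past 12:00 to (720 - T) minutes past 12:00.
Mirror reads 4:15 = 255 minutes past 12:00.
Actual time: (720 - 255) mod 720 = 465 minutes = 7:45.

Final answer: 7:45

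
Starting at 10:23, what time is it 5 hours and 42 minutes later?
Starting time: 10:23
Adding 42 minutes to 23 minutes: 23 + 42 = 65 minutes = 1 hour and 5 minutes
Adding 5 hours: 10 + 5 + 1 (carry) = 16 - 12 = 4
Final time: 4:05

Final answer: 4:05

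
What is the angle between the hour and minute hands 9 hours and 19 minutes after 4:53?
First find the time 9 hours and 19 minutes after 4:53.
Total minutes: 4 x 60 + 53 + 9 x 60 + 19 = 852.
852 mod 720 = 132 minutes = 2:12.
Now compute the angle at 2:12:
Hour hand: 2 x 30 + 12 x 0.5 = 66 degrees
Minute hand: 12 x 6 = 72 degrees
Difference: |66 - 72| = 6 degrees
The angle is 6 degrees

Final answer: 6 degrees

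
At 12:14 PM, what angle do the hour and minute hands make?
Hour hand position: 0 x 30 + 14 x 0.5 = 7 degrees
Minute hand position: 14 x 6 = 84 degrees
Difference: |7 - 84| = 77 degrees
The angle between the hands is 77 degrees

Final answer: 77 degrees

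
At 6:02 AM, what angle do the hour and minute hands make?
Hour hand position: 6 x 30 + 2 x 0.5 = 181 degrees
Minute hand position: 2 x 6 = 12 degrees
Difference: |181 - 12| = 169 degrees
The angle between the hands is 169 degrees

Final answer: 169 degrees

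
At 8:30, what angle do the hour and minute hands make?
Hour hand position: 8 x 30 + 30 x 0.5 = 255 degrees
Minute hand position: 30 x 6 = 180 degrees
Difference: |255 - 180| = 75 degrees
The angle between the hands is 75 degrees

Final answer: 75 degrees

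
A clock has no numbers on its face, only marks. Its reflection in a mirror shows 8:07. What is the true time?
Reflection across the vertical (12-6) axis maps a hand at angle A degrees to (360 - A) degrees, which sends a reading of T minutes past 12:00 to (720 - T) minutes past 12:00.
Mirror reads 8:07 = 487 minutes past 12:00.
Actual time: (720 - 487) mod 720 = 233 minutes = 3:53.

Final answer: 3:53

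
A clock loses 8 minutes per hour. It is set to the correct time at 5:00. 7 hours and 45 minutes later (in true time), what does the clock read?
For every 60 true minutes, the faulty clock advances 60 - 8 = 52 minutes.
True elapsed: 7 hours and 45 minutes = 465 minutes.
Faulty clock advances: 465 x 52/60 = 403 minutes (drift: 62 minutes behind).
Shown time: 5:00 + 403 minutes = 11:43.

Final answer: 11:43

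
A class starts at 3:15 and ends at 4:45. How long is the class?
From 3:15 to 4:45:
(4 x 60 + 45) - (3 x 60 + 15) = 285 - 195 = 90 minutes
= 1 hour and 30 minutes

Final answer: 1 hour and 30 minutes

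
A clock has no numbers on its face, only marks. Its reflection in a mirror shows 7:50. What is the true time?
Reflection across the vertical (12-6) axis maps a hand at angle A degrees to (360 - A) degrees, which sends a reading of T minutes past 12:00 to (720 - T) minutes past 12:00.
Mirror reads 7:50 = 470 minutes past 12:00.
Actual time: (720 - 470) mod 720 = 250 minutes = 4:10.

Final answer: 4:10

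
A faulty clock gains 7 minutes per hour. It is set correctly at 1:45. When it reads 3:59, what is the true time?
For every 60 true minutes, the faulty clock advances 67 minutes, so 1 faulty-clock minute corresponds to 60/67 true minutes.
From 1:45 to 3:59 on the faulty dial is 134 minutes.
True elapsed: 134 x 60/67 = 120 minutes = 2 hours.
True time: 1:45 + 2 hours = 3:45.

Final answer: 3:45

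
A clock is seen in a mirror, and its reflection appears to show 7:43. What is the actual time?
Reflection across the vertical (12-6) axis maps a hand at angle A degrees to (360 - A) degrees, which sends a reading of T minutes past 12:00 to (720 - T) minutes past 12:00.
Mirror reads 7:43 = 463 minutes past 12:00.
Actual time: (720 - 463) mod 720 = 257 minutes = 4:17.

Final answer: 4:17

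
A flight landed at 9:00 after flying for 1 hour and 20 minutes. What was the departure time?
Starting time: 9:00 = 540 total minutes past 12:00
Subtracting: 1 hour and 20 minutes = 80 minutes
540 - 80 = 460 minutes
= 7 hours and 40 minutes past 12:00 = 7:40

Final answer: 7:40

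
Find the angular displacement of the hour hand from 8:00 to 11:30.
The hour hand moves 0.5 degrees per minute.
Time elapsed: 11:30 - 8:00 = 210 minutes
Angular displacement: 210 x 0.5 = 105 degrees

Final answer: 105 degrees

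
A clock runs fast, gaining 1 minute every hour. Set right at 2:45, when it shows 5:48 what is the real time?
For every 60 true minutes, the faulty clock advances 61 minutes, so 1 faulty-clock minute corresponds to 60/61 true minutes.
From 2:45 to 5:48 on the faulty dial is 183 minutes.
True elapsed: 183 x 60/61 = 180 minutes = 3 hours.
True time: 2:45 + 3 hours = 5:45.

Final answer: 5:45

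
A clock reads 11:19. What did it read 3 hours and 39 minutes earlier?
Starting time: 11:19 = 679 total minutes past 12:00
Subtracting: 3 hours and 39 minutes = 219 minutes
679 - 219 = 460 minutes
= 7 hours and 40 minutes past 12:00 = 7:40

Final answer: 7:40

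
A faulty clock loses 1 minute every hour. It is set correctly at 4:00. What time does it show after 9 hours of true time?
For every 60 true minutes, the faulty clock advances 60 - 1 = 59 minutes.
True elapsed: 9 hours = 540 minutes.
Faulty clock advances: 540 x 59/60 = 531 minutes (drift: 9 minutes behind).
Shown time: 4:00 + 531 minutes = 12:51.

Final answer: 12:51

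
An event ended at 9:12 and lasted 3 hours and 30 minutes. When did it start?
Starting time: 9:12 = 552 total minutes past 12:00
Subtracting: 3 hours and 30 minutes = 210 minutes
552 - 210 = 342 minutes
= 5 hours and 42 minutes past 12:00 = 5:42

Final answer: 5:42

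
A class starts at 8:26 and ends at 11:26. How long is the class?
From 8:26 to 11:26:
(11 x 60 + 26) - (8 x 60 + 26) = 686 - 506 = 180 minutes
= 3 hours

Final answer: 3 hours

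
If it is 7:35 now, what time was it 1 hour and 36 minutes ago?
Starting time: 7:35 = 455 total minutes past 12:00
Subtracting: 1 hour and 36 minutes = 96 minutes
455 - 96 = 359 minutes
= 5 hours and 59 minutes past 12:00 = 5:59

Final answer: 5:59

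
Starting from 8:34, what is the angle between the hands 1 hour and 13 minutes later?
First find the time 1 hour and 13 minutes after 8:34.
Total minutes: 8 x 60 + 34 + 1 x 60 + 13 = 587.
587 mod 720 = 587 minutes = 9:47.
Now compute the angle at 9:47:
Hour hand: 9 x 30 + 47 x 0.5 = 293.5 degrees
Minute hand: 47 x 6 = 282 degrees
Difference: |293.5 - 282| = 11.5 degrees
The angle is 11.5 degrees

Final answer: 11.5 degrees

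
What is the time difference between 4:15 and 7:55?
From 4:15 to 7:55:
(7 x 60 + 55) - (4 x 60 + 15) = 475 - 255 = 220 minutes
= 3 hours and 40 minutes

Final answer: 3 hours and 40 minutes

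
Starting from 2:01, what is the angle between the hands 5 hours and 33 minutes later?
First find the time 5 hours and 33 minutes after 2:01.
Total minutes: 2 x 60 + 1 + 5 x 60 + 33 = 454.
454 mod 720 = 454 minutes = 7:34.
Now compute the angle at 7:34:
Hour hand: 7 x 30 + 34 x 0.5 = 227 degrees
Minute hand: 34 x 6 = 204 degrees
Difference: |227 - 204| = 23 degrees
The angle is 23 degrees

Final answer: 23 degrees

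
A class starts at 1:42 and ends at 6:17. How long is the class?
From 1:42 to 6:17:
(6 x 60 + 17) - (1 x 60 + 42) = 377 - 102 = 275 minutes
= 4 hours and 35 minutes

Final answer: 4 hours and 35 minutes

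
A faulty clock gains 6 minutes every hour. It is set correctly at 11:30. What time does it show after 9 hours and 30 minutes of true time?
For every 60 true minutes, the faulty clock advances 60 + 6 = 66 minutes.
True elapsed: 9 hours and 30 minutes = 570 minutes.
Faulty clock advances: 570 x 66/60 = 627 minutes (drift: 57 minutes ahead).
Shown time: 11:30 + 627 minutes = 9:57.

Final answer: 9:57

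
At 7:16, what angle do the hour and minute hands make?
Hour hand position: 7 x 30 + 16 x 0.5 = 218 degrees
Minute hand position: 16 x 6 = 96 degrees
Difference: |218 - 96| = 122 degrees
The angle between the hands is 122 degrees

Final answer: 122 degrees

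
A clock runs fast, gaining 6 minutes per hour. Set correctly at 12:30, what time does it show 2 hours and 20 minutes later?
For every 60 true minutes, the faulty clock advances 60 + 6 = 66 minutes.
True elapsed: 2 hours and 20 minutes = 140 minutes.
Faulty clock advances: 140 x 66/60 = 154 minutes (drift: 14 minutes ahead).
Shown time: 12:30 + 154 minutes = 3:04.

Final answer: 3:04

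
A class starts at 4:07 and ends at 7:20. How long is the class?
From 4:07 to 7:20:
(7 x 60 + 20) - (4 x 60 + 7) = 440 - 247 = 193 minutes
= 3 hours and 13 minutes

Final answer: 3 hours and 13 minutes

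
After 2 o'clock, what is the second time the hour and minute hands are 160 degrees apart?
At t minutes past 2:00, the hour hand is at 30 x 2 + 0.5t degrees and the minute hand is at 6t degrees.
The smaller angle between them is 160 degrees when |30H - 5.5t| = 160 or |30H - 5.5t| = 200.
With H = 2, solve 30 x 2 - 5.5t = +/- target for each target:
  t = (30 x 2 - 160) / 5.5 = -18.18 (outside (0, 60))
  t = (30 x 2 + 160) / 5.5 = 40
  t = (30 x 2 - 200) / 5.5 = -25.45 (outside (0, 60))
  t = (30 x 2 + 200) / 5.5 = 47.27
Valid solutions in (0, 60): {40, 47.27} minutes.
The second occurrence is t = 47.27 minutes.
The hands form a 160-degree angle at 47.27 minutes past 2:00.

Final answer: 47.27 minutes past 2:00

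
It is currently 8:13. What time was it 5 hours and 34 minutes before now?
Starting time: 8:13 = 493 total minutes past 12:00
Subtracting: 5 hours and 34 minutes = 334 minutes
493 - 334 = 159 minutes
= 2 hours and 39 minutes past 12:00 = 2:39

Final answer: 2:39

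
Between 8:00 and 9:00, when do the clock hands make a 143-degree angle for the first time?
At t minutes past 8:00, the hour hand is at 30 x 8 + 0.5t degrees and the minute hand is at 6t degrees.
The smaller angle between them is 143 degrees when |30H - 5.5t| = 143 or |30H - 5.5t| = 217.
With H = 8, solve 30 x 8 - 5.5t = +/- target for each target:
  t = (30 x 8 - 143) / 5.5 = 17.64
  t = (30 x 8 + 143) / 5.5 = 69.64 (outside (0, 60))
  t = (30 x 8 - 217) / 5.5 = 4.18
  t = (30 x 8 + 217) / 5.5 = 83.09 (outside (0, 60))
Valid solutions in (0, 60): {4.18, 17.64} minutes.
The first occurrence is t = 4.18 minutes.
The hands form a 143-degree angle at 4.18 minutes past 8:00.

Final answer: 4.18 minutes past 8:00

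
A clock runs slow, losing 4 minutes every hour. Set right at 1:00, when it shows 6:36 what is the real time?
For every 60 true minutes, the faulty clock advances 56 minutes, so 1 faulty-clock minute corresponds to 60/56 true minutes.
From 1:00 to 6:36 on the faulty dial is 336 minutes.
True elapsed: 336 x 60/56 = 360 minutes = 6 hours.
True time: 1:00 + 6 hours = 7:00.

Final answer: 7:00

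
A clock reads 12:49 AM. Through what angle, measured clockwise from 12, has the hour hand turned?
The hour hand moves 30 degrees per hour and 0.5 degrees per minute.
At 12:49: (0) x 30 + 49 x 0.5 = 0 + 24.5 = 24.5 degrees

Final answer: 24.5 degrees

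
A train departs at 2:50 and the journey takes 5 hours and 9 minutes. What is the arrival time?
Starting time: 2:50
Adding 9 minutes to 50 minutes: 50 + 9 = 59 minutes
Adding 5 hours: 2 + 5 = 7
Final time: 7:59

Final answer: 7:59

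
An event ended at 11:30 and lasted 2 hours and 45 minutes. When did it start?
Starting time: 11:30 = 690 total minutes past 12:00
Subtracting: 2 hours and 45 minutes = 165 minutes
690 - 165 = 525 minutes
= 8 hours and 45 minutes past 12:00 = 8:45

Final answer: 8:45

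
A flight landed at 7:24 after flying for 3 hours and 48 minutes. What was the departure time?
Starting time: 7:24 = 444 total minutes past 12:00
Subtracting: 3 hours and 48 minutes = 228 minutes
444 - 228 = 216 minutes
= 3 hours and 36 minutes past 12:00 = 3:36

Final answer: 3:36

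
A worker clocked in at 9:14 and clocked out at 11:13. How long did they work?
From 9:14 to 11:13:
(11 x 60 + 13) - (9 x 60 + 14) = 673 - 554 = 119 minutes
= 1 hour and 59 minutes

Final answer: 1 hour and 59 minutes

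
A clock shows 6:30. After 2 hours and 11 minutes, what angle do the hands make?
First find the time 2 hours and 11 minutes after 6:30.
Total minutes: 6 x 60 + 30 + 2 x 60 + 11 = 521.
521 mod 720 = 521 minutes = 8:41.
Now compute the angle at 8:41:
Hour hand: 8 x 30 + 41 x 0.5 = 260.5 degrees
Minute hand: 41 x 6 = 246 degrees
Difference: |260.5 - 246| = 14.5 degrees
The angle is 14.5 degrees

Final answer: 14.5 degrees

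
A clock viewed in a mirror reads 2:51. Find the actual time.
Reflection across the vertical (12-6) axis maps a hand at angle A degrees to (360 - A) degrees, which sends a reading of T minutes past 12:00 to (720 - T) minutes past 12:00.
Mirror reads 2:51 = 171 minutes past 12:00.
Actual time: (720 - 171) mod 720 = 549 minutes = 9:09.

Final answer: 9:09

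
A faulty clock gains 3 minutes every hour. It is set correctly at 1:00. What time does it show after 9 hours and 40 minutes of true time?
For every 60 true minutes, the faulty clock advances 60 + 3 = 63 minutes.
True elapsed: 9 hours and 40 minutes = 580 minutes.
Faulty clock advances: 580 x 63/60 = 609 minutes (drift: 29 minutes ahead).
Shown time: 1:00 + 609 minutes = 11:09.

Final answer: 11:09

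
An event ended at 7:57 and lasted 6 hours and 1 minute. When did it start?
Starting time: 7:57 = 477 total minutes past 12:00
Subtracting: 6 hours and 1 minute = 361 minutes
477 - 361 = 116 minutes
= 1 hour and 56 minutes past 12:00 = 1:56

Final answer: 1:56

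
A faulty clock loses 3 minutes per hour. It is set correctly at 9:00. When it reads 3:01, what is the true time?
For every 60 true minutes, the faulty clock advances 57 minutes, so 1 faulty-clock minute corresponds to 60/57 true minutes.
From 9:00 to 3:01 on the faulty dial is 361 minutes.
True elapsed: 361 x 60/57 = 380 minutes = 6 hours and 20 minutes.
True time: 9:00 + 6 hours and 20 minutes = 3:20.

Final answer: 3:20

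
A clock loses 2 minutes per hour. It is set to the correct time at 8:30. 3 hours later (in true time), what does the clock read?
For every 60 true minutes, the faulty clock advances 60 - 2 = 58 minutes.
True elapsed: 3 hours = 180 minutes.
Faulty clock advances: 180 x 58/60 = 174 minutes (drift: 6 minutes behind).
Shown time: 8:30 + 174 minutes = 11:24.

Final answer: 11:24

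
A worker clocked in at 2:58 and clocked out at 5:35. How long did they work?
From 2:58 to 5:35:
(5 x 60 + 35) - (2 x 60 + 58) = 335 - 178 = 157 minutes
= 2 hours and 37 minutes

Final answer: 2 hours and 37 minutes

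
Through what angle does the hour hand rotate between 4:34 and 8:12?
The hour hand moves 0.5 degrees per minute.
Time elapsed: 8:12 - 4:34 = 218 minutes
Angular displacement: 218 x 0.5 = 109 degrees

Final answer: 109 degrees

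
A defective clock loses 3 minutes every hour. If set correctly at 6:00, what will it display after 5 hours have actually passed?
For every 60 true minutes, the faulty clock advances 60 - 3 = 57 minutes.
True elapsed: 5 hours = 300 minutes.
Faulty clock advances: 300 x 57/60 = 285 minutes (drift: 15 minutes behind).
Shown time: 6:00 + 285 minutes = 10:45.

Final answer: 10:45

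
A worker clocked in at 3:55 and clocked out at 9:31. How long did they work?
From 3:55 to 9:31:
(9 x 60 + 31) - (3 x 60 + 55) = 571 - 235 = 336 minutes
= 5 hours and 36 minutes

Final answer: 5 hours and 36 minutes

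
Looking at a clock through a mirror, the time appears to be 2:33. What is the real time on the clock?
Reflection across the vertical (12-6) axis maps a hand at angle A degrees to (360 - A) degrees, which sends a reading of T minutes past 12:00 to (720 - T) minutes past 12:00.
Mirror reads 2:33 = 153 minutes past 12:00.
Actual time: (720 - 153) mod 720 = 567 minutes = 9:27.

Final answer: 9:27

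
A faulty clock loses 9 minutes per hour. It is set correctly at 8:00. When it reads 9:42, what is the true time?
For every 60 true minutes, the faulty clock advances 51 minutes, so 1 faulty-clock minute corresponds to 60/51 true minutes.
From 8:00 to 9:42 on the faulty dial is 102 minutes.
True elapsed: 102 x 60/51 = 120 minutes = 2 hours.
True time: 8:00 + 2 hours = 10:00.

Final answer: 10:00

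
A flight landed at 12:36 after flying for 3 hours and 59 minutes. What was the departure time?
Starting time: 12:36 = 36 total minutes past 12:00
Subtracting: 3 hours and 59 minutes = 239 minutes
36 - 239 = -203 (negative, add 12 hours = 720) = 517 minutes
= 8 hours and 37 minutes past 12:00 = 8:37

Final answer: 8:37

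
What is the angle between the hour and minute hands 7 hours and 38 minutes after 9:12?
First find the time 7 hours and 38 minutes after 9:12.
Total minutes: 9 x 60 + 12 + 7 x 60 + 38 = 1010.
1010 mod 720 = 290 minutes = 4:50.
Now compute the angle at 4:50:
Hour hand: 4 x 30 + 50 x 0.5 = 145 degrees
Minute hand: 50 x 6 = 300 degrees
Difference: |145 - 300| = 155 degrees
The angle is 155 degrees

Final answer: 155 degrees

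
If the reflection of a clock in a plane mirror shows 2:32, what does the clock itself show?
Reflection across the vertical (12-6) axis maps a hand at angle A degrees to (360 - A) degrees, which sends a reading of T minutes past 12:00 to (720 - T) minutes past 12:00.
Mirror reads 2:32 = 152 minutes past 12:00.
Actual time: (720 - 152) mod 720 = 568 minutes = 9:28.

Final answer: 9:28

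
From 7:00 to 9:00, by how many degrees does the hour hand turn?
The hour hand moves 0.5 degrees per minute.
Time elapsed: 9:00 - 7:00 = 120 minutes
Angular displacement: 120 x 0.5 = 60 degrees

Final answer: 60 degrees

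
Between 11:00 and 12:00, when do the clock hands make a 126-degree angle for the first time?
At t minutes past 11:00, the hour hand is at 30 x 11 + 0.5t degrees and the minute hand is at 6t degrees.
The smaller angle between them is 126 degrees when |30H - 5.5t| = 126 or |30H - 5.5t| = 234.
With H = 11, solve 30 x 11 - 5.5t = +/- target for each target:
  t = (30 x 11 - 126) / 5.5 = 37.09
  t = (30 x 11 + 126) / 5.5 = 82.91 (outside (0, 60))
  t = (30 x 11 - 234) / 5.5 = 17.45
  t = (30 x 11 + 234) / 5.5 = 102.55 (outside (0, 60))
Valid solutions in (0, 60): {17.45, 37.09} minutes.
The first occurrence is t = 17.45 minutes.
The hands form a 126-degree angle at 17.45 minutes past 11:00.

Final answer: 17.45 minutes past 11:00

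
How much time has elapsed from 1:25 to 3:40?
From 1:25 to 3:40:
(3 x 60 + 40) - (1 x 60 + 25) = 220 - 85 = 135 minutes
= 2 hours and 15 minutes

Final answer: 2 hours and 15 minutes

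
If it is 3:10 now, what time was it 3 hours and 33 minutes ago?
Starting time: 3:10 = 190 total minutes past 12:00
Subtracting: 3 hours and 33 minutes = 213 minutes
190 - 213 = -23 (negative, add 12 hours = 720) = 697 minutes
= 11 hours and 37 minutes past 12:00 = 11:37

Final answer: 11:37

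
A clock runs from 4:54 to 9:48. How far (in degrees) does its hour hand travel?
The hour hand moves 0.5 degrees per minute.
Time elapsed: 9:48 - 4:54 = 294 minutes
Angular displacement: 294 x 0.5 = 147 degrees

Final answer: 147 degrees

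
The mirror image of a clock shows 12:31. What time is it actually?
Reflection across the vertical (12-6) axis maps a hand at angle A degrees to (360 - A) degrees, which sends a reading of T minutes past 12:00 to (720 - T) minutes past 12:00.
Mirror reads 12:31 = 31 minutes past 12:00.
Actual time: (720 - 31) mod 720 = 689 minutes = 11:29.

Final answer: 11:29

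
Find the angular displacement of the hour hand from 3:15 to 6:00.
The hour hand moves 0.5 degrees per minute.
Time elapsed: 6:00 - 3:15 = 165 minutes
Angular displacement: 165 x 0.5 = 82.5 degrees

Final answer: 82.5 degrees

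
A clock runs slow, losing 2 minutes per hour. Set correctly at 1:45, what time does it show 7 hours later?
For every 60 true minutes, the faulty clock advances 60 - 2 = 58 minutes.
True elapsed: 7 hours = 420 minutes.
Faulty clock advances: 420 x 58/60 = 406 minutes (drift: 14 minutes behind).
Shown time: 1:45 + 406 minutes = 8:31.

Final answer: 8:31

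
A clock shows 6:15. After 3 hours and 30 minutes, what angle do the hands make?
First find the time 3 hours and 30 minutes after 6:15.
Total minutes: 6 x 60 + 15 + 3 x 60 + 30 = 585.
585 mod 720 = 585 minutes = 9:45.
Now compute the angle at 9:45:
Hour hand: 9 x 30 + 45 x 0.5 = 292.5 degrees
Minute hand: 45 x 6 = 270 degrees
Difference: |292.5 - 270| = 22.5 degrees
The angle is 22.5 degrees

Final answer: 22.5 degrees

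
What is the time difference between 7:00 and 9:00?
From 7:00 to 9:00:
(9 x 60 + 0) - (7 x 60 + 0) = 540 - 420 = 120 minutes
= 2 hours

Final answer: 2 hours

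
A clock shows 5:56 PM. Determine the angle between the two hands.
Hour hand position: 5 x 30 + 56 x 0.5 = 178 degrees
Minute hand position: 56 x 6 = 336 degrees
Difference: |178 - 336| = 158 degrees
The angle between the hands is 158 degrees

Final answer: 158 degrees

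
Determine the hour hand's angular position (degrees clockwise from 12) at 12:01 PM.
The hour hand moves 30 degrees per hour and 0.5 degrees per minute.
At 12:01: (0) x 30 + 1 x 0.5 = 0 + 0.5 = 0.5 degrees

Final answer: 0.5 degrees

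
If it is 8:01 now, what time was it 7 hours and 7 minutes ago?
Starting time: 8:01 = 481 total minutes past 12:00
Subtracting: 7 hours and 7 minutes = 427 minutes
481 - 427 = 54 minutes
= 54 minutes past 12:00 = 12:54

Final answer: 12:54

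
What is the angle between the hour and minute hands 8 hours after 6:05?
First find the time 8 hours after 6:05.
Total minutes: 6 x 60 + 5 + 8 x 60 + 0 = 845.
845 mod 720 = 125 minutes = 2:05.
Now compute the angle at 2:05:
Hour hand: 2 x 30 + 5 x 0.5 = 62.5 degrees
Minute hand: 5 x 6 = 30 degrees
Difference: |62.5 - 30| = 32.5 degrees
The angle is 32.5 degrees

Final answer: 32.5 degrees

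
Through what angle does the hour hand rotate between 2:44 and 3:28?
The hour hand moves 0.5 degrees per minute.
Time elapsed: 3:28 - 2:44 = 44 minutes
Angular displacement: 44 x 0.5 = 22 degrees

Final answer: 22 degrees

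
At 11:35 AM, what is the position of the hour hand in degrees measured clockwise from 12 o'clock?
The hour hand moves 30 degrees per hour and 0.5 degrees per minute.
At 11:35: (11) x 30 + 35 x 0.5 = 330 + 17.5 = 347.5 degrees

Final answer: 347.5 degrees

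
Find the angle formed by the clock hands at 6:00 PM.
Hour hand position: 6 x 30 + 0 x 0.5 = 180 degrees
Minute hand position: 0 x 6 = 0 degrees
Difference: |180 - 0| = 180 degrees
The angle between the hands is 180 degrees

Final answer: 180 degrees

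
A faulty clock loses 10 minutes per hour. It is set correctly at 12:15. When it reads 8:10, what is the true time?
For every 60 true minutes, the faulty clock advances 50 minutes, so 1 faulty-clock minute corresponds to 60/50 true minutes.
From 12:15 to 8:10 on the faulty dial is 475 minutes.
True elapsed: 475 x 60/50 = 570 minutes = 9 hours and 30 minutes.
True time: 12:15 + 9 hours and 30 minutes = 9:45.

Final answer: 9:45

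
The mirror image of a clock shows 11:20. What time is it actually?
Reflection across the vertical (12-6) axis maps a hand at angle A degrees to (360 - A) degrees, which sends a reading of T minutes past 12:00 to (720 - T) minutes past 12:00.
Mirror reads 11:20 = 680 minutes past 12:00.
Actual time: (720 - 680) mod 720 = 40 minutes = 12:40.

Final answer: 12:40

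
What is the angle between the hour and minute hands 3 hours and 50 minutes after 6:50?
First find the time 3 hours and 50 minutes after 6:50.
Total minutes: 6 x 60 + 50 + 3 x 60 + 50 = 640.
640 mod 720 = 640 minutes = 10:40.
Now compute the angle at 10:40:
Hour hand: 10 x 30 + 40 x 0.5 = 320 degrees
Minute hand: 40 x 6 = 240 degrees
Difference: |320 - 240| = 80 degrees
The angle is 80 degrees

Final answer: 80 degrees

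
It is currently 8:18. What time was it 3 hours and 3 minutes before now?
Starting time: 8:18 = 498 total minutes past 12:00
Subtracting: 3 hours and 3 minutes = 183 minutes
498 - 183 = 315 minutes
= 5 hours and 15 minutes past 12:00 = 5:15

Final answer: 5:15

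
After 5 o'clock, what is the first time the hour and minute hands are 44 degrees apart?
At t minutes past 5:00, the hour hand is at 30 x 5 + 0.5t degrees and the minute hand is at 6t degrees.
The smaller angle between them is 44 degrees when |30H - 5.5t| = 44 or |30H - 5.5t| = 316.
With H = 5, solve 30 x 5 - 5.5t = +/- target for each target:
  t = (30 x 5 - 44) / 5.5 = 19.27
  t = (30 x 5 + 44) / 5.5 = 35.27
  t = (30 x 5 - 316) / 5.5 = -30.18 (outside (0, 60))
  t = (30 x 5 + 316) / 5.5 = 84.73 (outside (0, 60))
Valid solutions in (0, 60): {19.27, 35.27} minutes.
The first occurrence is t = 19.27 minutes.
The hands form a 44-degree angle at 19.27 minutes past 5:00.

Final answer: 19.27 minutes past 5:00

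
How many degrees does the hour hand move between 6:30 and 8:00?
The hour hand moves 0.5 degrees per minute.
Time elapsed: 8:00 - 6:30 = 90 minutes
Angular displacement: 90 x 0.5 = 45 degrees

Final answer: 45 degrees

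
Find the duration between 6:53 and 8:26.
From 6:53 to 8:26:
(8 x 60 + 26) - (6 x 60 + 53) = 506 - 413 = 93 minutes
= 1 hour and 33 minutes

Final answer: 1 hour and 33 minutes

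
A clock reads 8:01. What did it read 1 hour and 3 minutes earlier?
Starting time: 8:01 = 481 total minutes past 12:00
Subtracting: 1 hour and 3 minutes = 63 minutes
481 - 63 = 418 minutes
= 6 hours and 58 minutes past 12:00 = 6:58

Final answer: 6:58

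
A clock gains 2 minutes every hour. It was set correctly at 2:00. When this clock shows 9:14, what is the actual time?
For every 60 true minutes, the faulty clock advances 62 minutes, so 1 faulty-clock minute corresponds to 60/62 true minutes.
From 2:00 to 9:14 on the faulty dial is 434 minutes.
True elapsed: 434 x 60/62 = 420 minutes = 7 hours.
True time: 2:00 + 7 hours = 9:00.

Final answer: 9:00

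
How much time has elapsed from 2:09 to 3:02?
From 2:09 to 3:02:
(3 x 60 + 2) - (2 x 60 + 9) = 182 - 129 = 53 minutes
= 53 minutes

Final answer: 53 minutes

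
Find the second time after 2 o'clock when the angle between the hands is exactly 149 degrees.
At t minutes past 2:00, the hour hand is at 30 x 2 + 0.5t degrees and the minute hand is at 6t degrees.
The smaller angle between them is 149 degrees when |30H - 5.5t| = 149 or |30H - 5.5t| = 211.
With H = 2, solve 30 x 2 - 5.5t = +/- target for each target:
  t = (30 x 2 - 149) / 5.5 = -16.18 (outside (0, 60))
  t = (30 x 2 + 149) / 5.5 = 38
  t = (30 x 2 - 211) / 5.5 = -27.45 (outside (0, 60))
  t = (30 x 2 + 211) / 5.5 = 49.27
Valid solutions in (0, 60): {38, 49.27} minutes.
The second occurrence is t = 49.27 minutes.
The hands form a 149-degree angle at 49.27 minutes past 2:00.

Final answer: 49.27 minutes past 2:00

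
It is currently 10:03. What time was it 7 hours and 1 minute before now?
Starting time: 10:03 = 603 total minutes past 12:00
Subtracting: 7 hours and 1 minute = 421 minutes
603 - 421 = 182 minutes
= 3 hours and 2 minutes past 12:00 = 3:02

Final answer: 3:02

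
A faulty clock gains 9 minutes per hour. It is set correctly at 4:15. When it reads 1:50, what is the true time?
For every 60 true minutes, the faulty clock advances 69 minutes, so 1 faulty-clock minute corresponds to 60/69 true minutes.
From 4:15 to 1:50 on the faulty dial is 575 minutes.
True elapsed: 575 x 60/69 = 500 minutes = 8 hours and 20 minutes.
True time: 4:15 + 8 hours and 20 minutes = 12:35.

Final answer: 12:35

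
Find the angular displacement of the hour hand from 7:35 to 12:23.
The hour hand moves 0.5 degrees per minute.
Time elapsed: 12:23 - 7:35 = 288 minutes
Angular displacement: 288 x 0.5 = 144 degrees

Final answer: 144 degrees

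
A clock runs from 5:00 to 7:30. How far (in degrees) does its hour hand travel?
The hour hand moves 0.5 degrees per minute.
Time elapsed: 7:30 - 5:00 = 150 minutes
Angular displacement: 150 x 0.5 = 75 degrees

Final answer: 75 degrees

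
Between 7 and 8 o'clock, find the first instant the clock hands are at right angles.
At t minutes past 7:00, the hour hand is at 30 x 7 + 0.5t degrees and the minute hand is at 6t degrees.
The smaller angle between them is 90 degrees when |30H - 5.5t| = 90 or |30H - 5.5t| = 270.
With H = 7, solve 30 x 7 - 5.5t = +/- target for each target:
  t = (30 x 7 - 90) / 5.5 = 21.82
  t = (30 x 7 + 90) / 5.5 = 54.55
  t = (30 x 7 - 270) / 5.5 = -10.91 (outside (0, 60))
  t = (30 x 7 + 270) / 5.5 = 87.27 (outside (0, 60))
Valid solutions in (0, 60): {21.82, 54.55} minutes.
First occurrence: t = 21.82 minutes.
The hands are at right angles at 21.82 minutes past 7:00.

Final answer: 21.82 minutes past 7:00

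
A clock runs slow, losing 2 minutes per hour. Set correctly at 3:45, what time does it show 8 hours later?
For every 60 true minutes, the faulty clock advances 60 - 2 = 58 minutes.
True elapsed: 8 hours = 480 minutes.
Faulty clock advances: 480 x 58/60 = 464 minutes (drift: 16 minutes behind).
Shown time: 3:45 + 464 minutes = 11:29.

Final answer: 11:29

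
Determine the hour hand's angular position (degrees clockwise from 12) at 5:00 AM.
The hour hand moves 30 degrees per hour and 0.5 degrees per minute.
At 5:00: (5) x 30 + 0 x 0.5 = 150 + 0 = 150 degrees

Final answer: 150 degrees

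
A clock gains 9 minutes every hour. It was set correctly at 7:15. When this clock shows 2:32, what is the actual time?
For every 60 true minutes, the faulty clock advances 69 minutes, so 1 faulty-clock minute corresponds to 60/69 true minutes.
From 7:15 to 2:32 on the faulty dial is 437 minutes.
True elapsed: 437 x 60/69 = 380 minutes = 6 hours and 20 minutes.
True time: 7:15 + 6 hours and 20 minutes = 1:35.

Final answer: 1:35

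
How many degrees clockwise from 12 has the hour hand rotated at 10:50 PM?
The hour hand moves 30 degrees per hour and 0.5 degrees per minute.
At 10:50: (10) x 30 + 50 x 0.5 = 300 + 25 = 325 degrees

Final answer: 325 degrees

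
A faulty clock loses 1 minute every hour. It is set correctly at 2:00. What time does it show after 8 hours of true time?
For every 60 true minutes, the faulty clock advances 60 - 1 = 59 minutes.
True elapsed: 8 hours = 480 minutes.
Faulty clock advances: 480 x 59/60 = 472 minutes (drift: 8 minutes behind).
Shown time: 2:00 + 472 minutes = 9:52.

Final answer: 9:52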